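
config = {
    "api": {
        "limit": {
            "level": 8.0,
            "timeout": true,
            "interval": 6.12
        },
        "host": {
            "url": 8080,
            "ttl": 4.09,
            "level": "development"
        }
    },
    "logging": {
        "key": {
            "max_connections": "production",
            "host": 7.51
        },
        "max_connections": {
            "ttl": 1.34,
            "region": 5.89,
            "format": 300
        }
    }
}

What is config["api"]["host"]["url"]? 8080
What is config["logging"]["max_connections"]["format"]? 300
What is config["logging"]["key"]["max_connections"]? "production"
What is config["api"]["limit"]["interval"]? 6.12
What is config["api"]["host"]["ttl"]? 4.09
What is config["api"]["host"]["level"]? "development"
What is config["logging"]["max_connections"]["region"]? 5.89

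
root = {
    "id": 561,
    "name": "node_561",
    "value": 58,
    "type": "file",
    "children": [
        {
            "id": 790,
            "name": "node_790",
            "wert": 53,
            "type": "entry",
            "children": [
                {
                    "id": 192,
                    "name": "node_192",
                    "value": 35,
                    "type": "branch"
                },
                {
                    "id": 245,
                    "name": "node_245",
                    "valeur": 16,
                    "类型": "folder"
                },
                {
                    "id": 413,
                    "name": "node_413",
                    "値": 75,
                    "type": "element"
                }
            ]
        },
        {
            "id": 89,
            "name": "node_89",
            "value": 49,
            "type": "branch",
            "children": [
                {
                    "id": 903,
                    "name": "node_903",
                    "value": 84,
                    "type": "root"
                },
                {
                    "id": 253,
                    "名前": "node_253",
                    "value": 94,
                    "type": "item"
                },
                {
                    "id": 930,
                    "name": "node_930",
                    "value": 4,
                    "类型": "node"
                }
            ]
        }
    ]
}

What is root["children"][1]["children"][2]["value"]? 4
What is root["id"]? 561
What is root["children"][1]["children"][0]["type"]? "root"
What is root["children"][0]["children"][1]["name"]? "node_245"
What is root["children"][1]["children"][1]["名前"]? "node_253"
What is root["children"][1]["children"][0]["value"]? 84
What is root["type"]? "file"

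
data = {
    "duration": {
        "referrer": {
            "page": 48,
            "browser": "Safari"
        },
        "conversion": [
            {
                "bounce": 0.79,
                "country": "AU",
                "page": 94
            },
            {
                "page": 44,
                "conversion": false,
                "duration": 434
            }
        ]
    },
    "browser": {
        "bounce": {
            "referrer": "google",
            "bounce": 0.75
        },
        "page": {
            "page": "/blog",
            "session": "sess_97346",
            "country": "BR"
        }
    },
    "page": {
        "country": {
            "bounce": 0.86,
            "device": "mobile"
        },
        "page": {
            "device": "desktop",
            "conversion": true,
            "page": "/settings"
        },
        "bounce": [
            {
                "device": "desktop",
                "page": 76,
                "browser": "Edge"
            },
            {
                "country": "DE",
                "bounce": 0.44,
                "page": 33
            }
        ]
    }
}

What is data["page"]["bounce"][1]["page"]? 33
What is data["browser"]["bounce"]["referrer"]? "google"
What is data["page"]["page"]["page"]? "/settings"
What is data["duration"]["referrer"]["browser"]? "Safari"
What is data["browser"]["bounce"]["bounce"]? 0.75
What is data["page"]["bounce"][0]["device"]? "desktop"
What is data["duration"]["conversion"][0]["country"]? "AU"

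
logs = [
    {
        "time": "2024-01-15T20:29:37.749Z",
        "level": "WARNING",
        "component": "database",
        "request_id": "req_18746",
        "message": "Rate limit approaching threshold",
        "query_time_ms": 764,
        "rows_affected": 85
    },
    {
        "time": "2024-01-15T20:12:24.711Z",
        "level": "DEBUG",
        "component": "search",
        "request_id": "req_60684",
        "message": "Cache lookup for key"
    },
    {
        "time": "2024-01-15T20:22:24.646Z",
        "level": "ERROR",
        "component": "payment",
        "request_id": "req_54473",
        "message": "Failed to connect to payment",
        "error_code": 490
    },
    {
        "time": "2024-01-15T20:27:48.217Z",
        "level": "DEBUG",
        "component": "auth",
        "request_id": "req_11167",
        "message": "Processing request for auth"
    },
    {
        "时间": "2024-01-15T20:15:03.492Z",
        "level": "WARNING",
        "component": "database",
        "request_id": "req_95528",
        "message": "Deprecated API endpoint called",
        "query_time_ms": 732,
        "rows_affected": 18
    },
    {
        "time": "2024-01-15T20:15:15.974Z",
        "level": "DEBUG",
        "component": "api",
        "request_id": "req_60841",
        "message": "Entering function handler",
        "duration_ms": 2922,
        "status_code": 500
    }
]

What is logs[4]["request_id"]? "req_95528"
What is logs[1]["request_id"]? "req_60684"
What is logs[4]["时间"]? "2024-01-15T20:15:03.492Z"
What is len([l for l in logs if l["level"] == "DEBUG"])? 3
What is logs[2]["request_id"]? "req_54473"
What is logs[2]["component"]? "payment"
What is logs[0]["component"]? "database"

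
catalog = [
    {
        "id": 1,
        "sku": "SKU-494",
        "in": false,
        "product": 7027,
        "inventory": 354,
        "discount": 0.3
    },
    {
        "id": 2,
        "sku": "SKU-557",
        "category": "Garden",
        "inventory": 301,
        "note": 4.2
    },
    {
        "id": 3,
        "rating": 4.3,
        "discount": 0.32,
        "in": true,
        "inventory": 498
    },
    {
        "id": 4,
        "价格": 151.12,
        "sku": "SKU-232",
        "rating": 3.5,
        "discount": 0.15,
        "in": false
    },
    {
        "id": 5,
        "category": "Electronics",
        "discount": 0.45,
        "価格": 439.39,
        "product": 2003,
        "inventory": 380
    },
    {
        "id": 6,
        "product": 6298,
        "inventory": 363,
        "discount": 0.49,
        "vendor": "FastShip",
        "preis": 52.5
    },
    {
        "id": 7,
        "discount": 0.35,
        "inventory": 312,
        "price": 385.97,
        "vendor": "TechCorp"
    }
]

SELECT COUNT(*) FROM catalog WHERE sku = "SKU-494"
1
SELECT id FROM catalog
[1, 2, 3, 4, 5, 6, 7]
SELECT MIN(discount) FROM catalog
0.15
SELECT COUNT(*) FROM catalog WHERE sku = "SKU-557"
1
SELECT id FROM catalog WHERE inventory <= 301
[2]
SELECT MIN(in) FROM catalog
False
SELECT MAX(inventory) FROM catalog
498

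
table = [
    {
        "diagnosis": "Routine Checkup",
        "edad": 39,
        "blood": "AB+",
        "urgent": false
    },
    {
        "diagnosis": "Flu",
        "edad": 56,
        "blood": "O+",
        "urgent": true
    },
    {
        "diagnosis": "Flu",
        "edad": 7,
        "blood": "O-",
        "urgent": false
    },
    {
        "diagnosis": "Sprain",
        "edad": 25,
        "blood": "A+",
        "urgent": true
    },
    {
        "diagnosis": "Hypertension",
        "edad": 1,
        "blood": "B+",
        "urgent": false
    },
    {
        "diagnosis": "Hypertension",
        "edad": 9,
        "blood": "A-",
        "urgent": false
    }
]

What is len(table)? 6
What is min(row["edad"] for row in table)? 1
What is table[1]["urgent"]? True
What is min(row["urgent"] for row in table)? False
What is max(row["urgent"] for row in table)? True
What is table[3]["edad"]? 25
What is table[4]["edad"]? 1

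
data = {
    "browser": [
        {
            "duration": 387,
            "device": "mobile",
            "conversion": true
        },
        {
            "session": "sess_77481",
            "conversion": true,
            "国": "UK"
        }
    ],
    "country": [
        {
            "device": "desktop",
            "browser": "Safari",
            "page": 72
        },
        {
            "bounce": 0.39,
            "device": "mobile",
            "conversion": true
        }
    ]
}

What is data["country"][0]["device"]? "desktop"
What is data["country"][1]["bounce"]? 0.39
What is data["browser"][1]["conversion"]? True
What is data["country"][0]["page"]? 72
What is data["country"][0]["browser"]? "Safari"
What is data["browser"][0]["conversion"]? True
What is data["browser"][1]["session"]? "sess_77481"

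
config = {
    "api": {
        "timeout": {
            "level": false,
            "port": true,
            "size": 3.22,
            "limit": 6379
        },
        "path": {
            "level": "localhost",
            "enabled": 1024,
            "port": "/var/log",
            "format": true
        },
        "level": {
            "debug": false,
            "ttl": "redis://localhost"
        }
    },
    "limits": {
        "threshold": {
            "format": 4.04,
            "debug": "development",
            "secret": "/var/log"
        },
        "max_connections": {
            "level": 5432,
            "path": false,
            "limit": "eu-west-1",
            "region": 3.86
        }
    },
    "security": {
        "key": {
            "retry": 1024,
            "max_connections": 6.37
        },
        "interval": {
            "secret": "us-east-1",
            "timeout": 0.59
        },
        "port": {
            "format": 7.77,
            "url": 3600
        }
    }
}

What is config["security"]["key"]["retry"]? 1024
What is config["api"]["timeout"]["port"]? True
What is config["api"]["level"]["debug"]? False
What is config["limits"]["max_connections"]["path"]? False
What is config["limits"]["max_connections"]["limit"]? "eu-west-1"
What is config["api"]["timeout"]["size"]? 3.22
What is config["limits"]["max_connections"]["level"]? 5432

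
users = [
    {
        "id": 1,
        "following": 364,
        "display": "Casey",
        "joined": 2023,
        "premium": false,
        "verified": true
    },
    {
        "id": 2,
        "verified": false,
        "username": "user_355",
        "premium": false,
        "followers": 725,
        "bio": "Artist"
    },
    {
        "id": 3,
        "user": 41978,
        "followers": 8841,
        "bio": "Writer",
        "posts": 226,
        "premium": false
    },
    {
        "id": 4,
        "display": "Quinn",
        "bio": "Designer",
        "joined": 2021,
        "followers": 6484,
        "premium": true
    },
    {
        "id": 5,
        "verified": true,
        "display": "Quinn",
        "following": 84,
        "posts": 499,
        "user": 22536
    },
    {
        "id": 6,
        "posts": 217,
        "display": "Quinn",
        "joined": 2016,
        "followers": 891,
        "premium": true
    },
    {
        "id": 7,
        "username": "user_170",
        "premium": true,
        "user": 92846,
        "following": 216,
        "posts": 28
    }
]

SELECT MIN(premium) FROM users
False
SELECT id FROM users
[1, 2, 3, 4, 5, 6, 7]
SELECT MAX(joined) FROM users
2023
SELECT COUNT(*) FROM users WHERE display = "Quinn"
3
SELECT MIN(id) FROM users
1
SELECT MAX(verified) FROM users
True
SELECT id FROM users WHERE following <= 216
[5, 7]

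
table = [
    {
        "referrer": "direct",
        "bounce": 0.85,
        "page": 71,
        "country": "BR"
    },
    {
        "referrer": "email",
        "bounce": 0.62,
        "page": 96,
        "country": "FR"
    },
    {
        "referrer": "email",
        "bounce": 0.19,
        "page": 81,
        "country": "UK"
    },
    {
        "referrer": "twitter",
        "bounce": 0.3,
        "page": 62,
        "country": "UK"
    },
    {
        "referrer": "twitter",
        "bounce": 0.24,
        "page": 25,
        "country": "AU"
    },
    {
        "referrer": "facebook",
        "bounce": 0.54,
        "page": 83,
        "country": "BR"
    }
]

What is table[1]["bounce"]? 0.62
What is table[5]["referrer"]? "facebook"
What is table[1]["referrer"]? "email"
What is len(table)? 6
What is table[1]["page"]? 96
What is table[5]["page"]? 83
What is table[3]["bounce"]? 0.3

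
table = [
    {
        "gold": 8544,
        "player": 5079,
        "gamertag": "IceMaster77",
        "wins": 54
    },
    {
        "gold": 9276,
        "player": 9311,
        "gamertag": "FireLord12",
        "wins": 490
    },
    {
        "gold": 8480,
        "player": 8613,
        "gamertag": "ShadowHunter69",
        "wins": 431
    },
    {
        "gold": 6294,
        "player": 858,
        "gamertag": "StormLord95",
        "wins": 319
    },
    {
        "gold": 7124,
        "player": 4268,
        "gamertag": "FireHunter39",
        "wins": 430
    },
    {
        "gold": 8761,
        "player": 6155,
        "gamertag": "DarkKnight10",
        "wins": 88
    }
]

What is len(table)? 6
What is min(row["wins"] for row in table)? 54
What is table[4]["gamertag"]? "FireHunter39"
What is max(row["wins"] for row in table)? 490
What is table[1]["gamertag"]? "FireLord12"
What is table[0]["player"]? 5079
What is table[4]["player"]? 4268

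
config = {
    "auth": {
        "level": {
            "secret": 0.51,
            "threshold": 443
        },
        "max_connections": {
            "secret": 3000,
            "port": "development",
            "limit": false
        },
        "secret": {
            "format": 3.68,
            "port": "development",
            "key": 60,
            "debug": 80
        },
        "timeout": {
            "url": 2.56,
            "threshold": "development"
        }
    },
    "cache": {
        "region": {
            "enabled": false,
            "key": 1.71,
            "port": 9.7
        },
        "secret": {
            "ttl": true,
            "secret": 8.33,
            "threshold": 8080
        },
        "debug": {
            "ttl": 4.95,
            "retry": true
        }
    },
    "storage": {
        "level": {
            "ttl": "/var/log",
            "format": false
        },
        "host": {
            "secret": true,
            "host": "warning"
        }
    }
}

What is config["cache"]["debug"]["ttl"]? 4.95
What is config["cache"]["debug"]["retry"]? True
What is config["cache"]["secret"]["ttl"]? True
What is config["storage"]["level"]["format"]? False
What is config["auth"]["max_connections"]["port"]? "development"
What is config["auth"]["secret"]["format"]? 3.68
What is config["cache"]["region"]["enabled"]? False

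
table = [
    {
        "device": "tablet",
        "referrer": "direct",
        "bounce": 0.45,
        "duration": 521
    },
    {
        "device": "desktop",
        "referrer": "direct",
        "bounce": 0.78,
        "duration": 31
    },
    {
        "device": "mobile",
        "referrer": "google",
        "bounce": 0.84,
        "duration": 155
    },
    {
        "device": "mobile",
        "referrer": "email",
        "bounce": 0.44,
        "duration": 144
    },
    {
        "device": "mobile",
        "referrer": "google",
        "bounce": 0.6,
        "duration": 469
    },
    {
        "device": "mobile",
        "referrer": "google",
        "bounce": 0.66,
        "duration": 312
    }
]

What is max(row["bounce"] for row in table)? 0.84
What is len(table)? 6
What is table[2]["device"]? "mobile"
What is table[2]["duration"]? 155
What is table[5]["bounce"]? 0.66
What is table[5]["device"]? "mobile"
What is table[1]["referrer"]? "direct"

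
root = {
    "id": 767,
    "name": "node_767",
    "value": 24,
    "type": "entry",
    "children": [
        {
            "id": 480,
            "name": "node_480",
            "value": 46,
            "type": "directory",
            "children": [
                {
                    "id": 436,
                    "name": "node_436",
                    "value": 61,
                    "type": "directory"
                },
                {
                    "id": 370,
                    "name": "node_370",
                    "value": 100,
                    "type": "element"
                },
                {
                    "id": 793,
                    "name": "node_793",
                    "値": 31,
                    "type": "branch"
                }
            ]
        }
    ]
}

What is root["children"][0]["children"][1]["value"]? 100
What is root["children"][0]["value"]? 46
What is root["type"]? "entry"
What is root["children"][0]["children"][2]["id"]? 793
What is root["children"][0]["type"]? "directory"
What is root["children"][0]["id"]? 480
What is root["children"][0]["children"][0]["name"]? "node_436"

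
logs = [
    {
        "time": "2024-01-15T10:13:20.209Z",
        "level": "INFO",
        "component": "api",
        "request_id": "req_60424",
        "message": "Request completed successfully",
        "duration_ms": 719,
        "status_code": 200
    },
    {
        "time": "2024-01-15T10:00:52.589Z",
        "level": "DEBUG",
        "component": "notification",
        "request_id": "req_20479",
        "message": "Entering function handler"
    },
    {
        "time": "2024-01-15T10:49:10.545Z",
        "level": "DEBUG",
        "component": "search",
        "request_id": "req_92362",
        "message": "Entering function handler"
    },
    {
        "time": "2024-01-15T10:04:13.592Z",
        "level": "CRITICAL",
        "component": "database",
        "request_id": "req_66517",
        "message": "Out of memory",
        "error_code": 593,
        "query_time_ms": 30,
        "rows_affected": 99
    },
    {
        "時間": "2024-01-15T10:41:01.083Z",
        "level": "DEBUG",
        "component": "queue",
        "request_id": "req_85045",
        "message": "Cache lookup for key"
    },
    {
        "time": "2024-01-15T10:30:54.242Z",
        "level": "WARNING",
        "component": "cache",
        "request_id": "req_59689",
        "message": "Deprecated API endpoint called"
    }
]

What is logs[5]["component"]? "cache"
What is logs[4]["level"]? "DEBUG"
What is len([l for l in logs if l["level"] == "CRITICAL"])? 1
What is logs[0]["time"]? "2024-01-15T10:13:20.209Z"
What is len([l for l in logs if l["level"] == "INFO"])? 1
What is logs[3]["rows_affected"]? 99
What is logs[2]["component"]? "search"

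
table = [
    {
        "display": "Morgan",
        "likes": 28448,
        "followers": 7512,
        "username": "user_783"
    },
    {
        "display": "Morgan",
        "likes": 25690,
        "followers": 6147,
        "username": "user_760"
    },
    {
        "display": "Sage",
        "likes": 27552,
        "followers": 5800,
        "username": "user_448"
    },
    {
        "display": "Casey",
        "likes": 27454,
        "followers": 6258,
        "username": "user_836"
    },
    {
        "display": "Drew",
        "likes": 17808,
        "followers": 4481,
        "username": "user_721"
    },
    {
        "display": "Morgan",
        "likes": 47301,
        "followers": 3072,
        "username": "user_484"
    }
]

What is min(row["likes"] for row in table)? 17808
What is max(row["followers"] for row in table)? 7512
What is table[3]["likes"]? 27454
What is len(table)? 6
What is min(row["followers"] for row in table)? 3072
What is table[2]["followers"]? 5800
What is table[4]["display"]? "Drew"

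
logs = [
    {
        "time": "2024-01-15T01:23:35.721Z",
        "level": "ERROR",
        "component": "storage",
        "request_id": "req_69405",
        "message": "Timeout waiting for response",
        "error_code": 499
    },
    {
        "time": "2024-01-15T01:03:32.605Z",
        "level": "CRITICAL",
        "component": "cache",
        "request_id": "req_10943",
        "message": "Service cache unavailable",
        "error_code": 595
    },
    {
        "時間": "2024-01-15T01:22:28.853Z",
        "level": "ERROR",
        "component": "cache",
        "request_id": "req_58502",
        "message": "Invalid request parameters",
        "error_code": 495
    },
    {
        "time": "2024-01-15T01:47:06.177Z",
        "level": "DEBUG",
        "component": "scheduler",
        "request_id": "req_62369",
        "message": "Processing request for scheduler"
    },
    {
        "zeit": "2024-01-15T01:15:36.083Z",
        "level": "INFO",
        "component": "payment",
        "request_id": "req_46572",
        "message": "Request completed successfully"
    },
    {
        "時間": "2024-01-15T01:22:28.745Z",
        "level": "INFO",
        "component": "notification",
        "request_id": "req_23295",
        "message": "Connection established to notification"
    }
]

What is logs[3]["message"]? "Processing request for scheduler"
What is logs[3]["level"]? "DEBUG"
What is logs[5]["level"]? "INFO"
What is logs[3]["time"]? "2024-01-15T01:47:06.177Z"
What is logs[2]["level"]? "ERROR"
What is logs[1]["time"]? "2024-01-15T01:03:32.605Z"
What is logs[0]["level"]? "ERROR"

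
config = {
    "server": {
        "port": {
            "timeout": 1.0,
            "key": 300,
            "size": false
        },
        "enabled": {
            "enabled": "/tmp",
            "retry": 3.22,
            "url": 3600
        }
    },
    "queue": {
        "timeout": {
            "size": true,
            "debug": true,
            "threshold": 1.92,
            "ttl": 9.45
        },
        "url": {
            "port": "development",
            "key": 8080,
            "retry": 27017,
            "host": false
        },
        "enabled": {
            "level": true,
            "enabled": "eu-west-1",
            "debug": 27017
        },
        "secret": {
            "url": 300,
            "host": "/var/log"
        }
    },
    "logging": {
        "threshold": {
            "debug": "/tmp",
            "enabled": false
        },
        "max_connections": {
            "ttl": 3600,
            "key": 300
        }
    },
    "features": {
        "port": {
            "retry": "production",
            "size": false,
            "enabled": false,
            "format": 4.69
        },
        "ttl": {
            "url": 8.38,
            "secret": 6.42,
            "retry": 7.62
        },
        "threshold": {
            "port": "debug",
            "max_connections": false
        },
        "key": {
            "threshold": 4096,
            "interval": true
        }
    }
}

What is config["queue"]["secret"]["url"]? 300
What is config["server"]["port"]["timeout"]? 1.0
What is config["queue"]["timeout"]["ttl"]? 9.45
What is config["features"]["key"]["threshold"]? 4096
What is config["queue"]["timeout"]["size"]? True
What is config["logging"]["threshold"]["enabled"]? False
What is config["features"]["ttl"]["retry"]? 7.62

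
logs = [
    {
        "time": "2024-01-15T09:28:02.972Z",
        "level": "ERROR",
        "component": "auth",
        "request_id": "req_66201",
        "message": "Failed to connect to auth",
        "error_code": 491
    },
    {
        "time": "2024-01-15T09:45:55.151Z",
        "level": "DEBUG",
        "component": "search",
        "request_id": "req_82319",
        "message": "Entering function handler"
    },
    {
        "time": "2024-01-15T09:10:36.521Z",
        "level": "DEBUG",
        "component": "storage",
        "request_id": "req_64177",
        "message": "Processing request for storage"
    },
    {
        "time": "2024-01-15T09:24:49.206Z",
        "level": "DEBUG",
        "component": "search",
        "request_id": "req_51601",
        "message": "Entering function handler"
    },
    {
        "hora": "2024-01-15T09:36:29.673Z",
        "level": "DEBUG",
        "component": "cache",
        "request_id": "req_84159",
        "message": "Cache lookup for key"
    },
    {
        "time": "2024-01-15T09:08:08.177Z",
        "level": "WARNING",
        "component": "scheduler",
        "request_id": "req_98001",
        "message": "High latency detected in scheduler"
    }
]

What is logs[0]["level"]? "ERROR"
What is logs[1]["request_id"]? "req_82319"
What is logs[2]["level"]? "DEBUG"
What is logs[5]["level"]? "WARNING"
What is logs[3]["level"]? "DEBUG"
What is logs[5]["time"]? "2024-01-15T09:08:08.177Z"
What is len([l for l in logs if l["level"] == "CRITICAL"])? 0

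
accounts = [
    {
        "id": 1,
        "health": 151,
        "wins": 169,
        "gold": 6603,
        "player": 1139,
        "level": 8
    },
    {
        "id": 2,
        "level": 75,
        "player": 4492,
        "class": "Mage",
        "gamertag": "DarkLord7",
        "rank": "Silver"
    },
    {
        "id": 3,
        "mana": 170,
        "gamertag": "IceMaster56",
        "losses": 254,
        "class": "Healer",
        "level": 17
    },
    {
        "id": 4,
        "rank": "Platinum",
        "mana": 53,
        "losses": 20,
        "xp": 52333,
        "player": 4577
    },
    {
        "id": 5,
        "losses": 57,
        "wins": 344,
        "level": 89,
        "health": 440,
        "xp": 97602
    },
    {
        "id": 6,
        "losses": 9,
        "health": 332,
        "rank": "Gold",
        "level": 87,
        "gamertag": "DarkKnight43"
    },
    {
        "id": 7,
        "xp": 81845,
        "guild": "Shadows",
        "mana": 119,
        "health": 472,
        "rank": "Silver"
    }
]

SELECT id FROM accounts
[1, 2, 3, 4, 5, 6, 7]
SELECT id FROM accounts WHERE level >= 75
[2, 5, 6]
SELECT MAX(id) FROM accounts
7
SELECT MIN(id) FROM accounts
1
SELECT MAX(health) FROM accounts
472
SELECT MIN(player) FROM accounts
1139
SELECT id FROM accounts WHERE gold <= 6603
[1]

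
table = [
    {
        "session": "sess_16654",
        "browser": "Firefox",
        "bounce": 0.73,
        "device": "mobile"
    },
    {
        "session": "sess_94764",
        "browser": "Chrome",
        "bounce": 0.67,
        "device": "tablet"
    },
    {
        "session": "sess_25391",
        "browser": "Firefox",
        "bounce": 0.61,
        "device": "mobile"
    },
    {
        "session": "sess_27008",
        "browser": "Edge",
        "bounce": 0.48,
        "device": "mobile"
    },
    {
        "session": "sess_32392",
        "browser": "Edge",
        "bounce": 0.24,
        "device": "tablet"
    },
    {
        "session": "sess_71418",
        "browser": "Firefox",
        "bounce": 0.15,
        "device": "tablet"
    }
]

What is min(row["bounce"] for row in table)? 0.15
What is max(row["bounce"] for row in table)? 0.73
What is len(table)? 6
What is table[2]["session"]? "sess_25391"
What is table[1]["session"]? "sess_94764"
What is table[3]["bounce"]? 0.48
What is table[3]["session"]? "sess_27008"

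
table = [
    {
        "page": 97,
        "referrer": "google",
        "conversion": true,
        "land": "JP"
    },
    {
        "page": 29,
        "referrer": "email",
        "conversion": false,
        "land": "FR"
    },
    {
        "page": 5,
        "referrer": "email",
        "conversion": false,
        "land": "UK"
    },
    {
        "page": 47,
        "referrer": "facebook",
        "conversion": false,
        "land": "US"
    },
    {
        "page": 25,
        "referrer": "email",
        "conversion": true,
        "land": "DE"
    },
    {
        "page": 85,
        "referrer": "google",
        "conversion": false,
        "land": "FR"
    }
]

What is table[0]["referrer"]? "google"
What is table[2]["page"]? 5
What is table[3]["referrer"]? "facebook"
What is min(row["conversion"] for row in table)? False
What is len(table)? 6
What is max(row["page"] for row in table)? 97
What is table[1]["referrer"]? "email"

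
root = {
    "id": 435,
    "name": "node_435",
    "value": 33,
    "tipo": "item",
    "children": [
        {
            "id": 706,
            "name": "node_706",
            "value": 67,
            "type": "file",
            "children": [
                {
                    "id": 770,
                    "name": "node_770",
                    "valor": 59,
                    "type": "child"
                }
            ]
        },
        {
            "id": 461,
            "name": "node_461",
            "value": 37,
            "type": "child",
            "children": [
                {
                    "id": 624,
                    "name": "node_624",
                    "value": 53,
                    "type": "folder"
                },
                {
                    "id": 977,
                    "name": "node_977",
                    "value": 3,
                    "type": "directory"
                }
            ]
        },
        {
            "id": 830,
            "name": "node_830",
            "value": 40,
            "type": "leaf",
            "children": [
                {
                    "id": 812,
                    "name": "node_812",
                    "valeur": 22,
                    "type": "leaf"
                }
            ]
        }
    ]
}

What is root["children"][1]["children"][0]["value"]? 53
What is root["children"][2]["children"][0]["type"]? "leaf"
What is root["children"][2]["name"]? "node_830"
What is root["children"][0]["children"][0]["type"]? "child"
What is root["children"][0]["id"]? 706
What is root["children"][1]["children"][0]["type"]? "folder"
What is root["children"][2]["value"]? 40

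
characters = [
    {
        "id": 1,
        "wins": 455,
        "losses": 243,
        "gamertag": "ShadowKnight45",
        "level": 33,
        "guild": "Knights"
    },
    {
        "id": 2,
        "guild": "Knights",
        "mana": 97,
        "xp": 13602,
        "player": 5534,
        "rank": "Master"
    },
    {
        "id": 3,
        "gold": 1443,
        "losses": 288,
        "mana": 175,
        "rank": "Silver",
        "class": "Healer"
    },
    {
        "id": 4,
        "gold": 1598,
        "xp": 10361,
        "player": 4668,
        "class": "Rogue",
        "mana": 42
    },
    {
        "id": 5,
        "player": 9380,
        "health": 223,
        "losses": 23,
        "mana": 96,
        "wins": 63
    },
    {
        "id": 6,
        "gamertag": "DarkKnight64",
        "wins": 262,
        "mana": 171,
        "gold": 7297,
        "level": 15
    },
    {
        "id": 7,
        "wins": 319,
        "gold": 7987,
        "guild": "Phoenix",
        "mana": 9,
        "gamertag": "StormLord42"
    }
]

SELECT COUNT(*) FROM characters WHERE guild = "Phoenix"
1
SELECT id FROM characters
[1, 2, 3, 4, 5, 6, 7]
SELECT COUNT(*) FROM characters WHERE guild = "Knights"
2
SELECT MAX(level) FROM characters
33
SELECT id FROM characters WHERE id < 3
[1, 2]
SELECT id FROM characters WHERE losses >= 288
[3]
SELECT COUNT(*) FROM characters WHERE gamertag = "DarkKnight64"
1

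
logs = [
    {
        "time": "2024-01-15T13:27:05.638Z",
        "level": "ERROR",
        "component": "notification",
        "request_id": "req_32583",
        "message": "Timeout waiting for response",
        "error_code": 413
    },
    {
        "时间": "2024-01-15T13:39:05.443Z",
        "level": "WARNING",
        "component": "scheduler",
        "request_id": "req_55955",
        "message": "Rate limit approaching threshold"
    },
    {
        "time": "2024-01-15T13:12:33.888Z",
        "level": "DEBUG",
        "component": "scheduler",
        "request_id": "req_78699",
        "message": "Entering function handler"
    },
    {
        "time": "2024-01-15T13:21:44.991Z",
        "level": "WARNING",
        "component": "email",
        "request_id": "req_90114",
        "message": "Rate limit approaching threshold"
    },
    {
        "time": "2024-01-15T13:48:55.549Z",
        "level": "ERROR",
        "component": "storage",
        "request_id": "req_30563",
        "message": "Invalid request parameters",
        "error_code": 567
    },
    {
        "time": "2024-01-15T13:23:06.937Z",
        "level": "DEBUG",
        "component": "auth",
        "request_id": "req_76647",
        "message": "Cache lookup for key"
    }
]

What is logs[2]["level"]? "DEBUG"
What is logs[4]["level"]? "ERROR"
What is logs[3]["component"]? "email"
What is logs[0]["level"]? "ERROR"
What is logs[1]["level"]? "WARNING"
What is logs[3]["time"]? "2024-01-15T13:21:44.991Z"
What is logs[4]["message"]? "Invalid request parameters"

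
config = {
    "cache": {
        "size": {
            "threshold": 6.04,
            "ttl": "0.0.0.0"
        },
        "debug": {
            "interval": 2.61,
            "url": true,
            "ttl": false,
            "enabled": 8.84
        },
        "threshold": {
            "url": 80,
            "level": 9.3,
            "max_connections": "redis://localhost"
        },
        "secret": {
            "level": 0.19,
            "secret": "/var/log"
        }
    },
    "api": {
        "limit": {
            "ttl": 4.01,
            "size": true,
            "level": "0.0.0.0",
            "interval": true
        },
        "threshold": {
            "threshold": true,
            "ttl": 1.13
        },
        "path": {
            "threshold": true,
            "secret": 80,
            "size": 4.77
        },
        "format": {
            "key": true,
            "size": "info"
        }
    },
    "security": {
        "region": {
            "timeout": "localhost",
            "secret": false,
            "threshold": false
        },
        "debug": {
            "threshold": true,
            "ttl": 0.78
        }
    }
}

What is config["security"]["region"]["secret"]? False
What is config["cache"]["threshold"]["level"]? 9.3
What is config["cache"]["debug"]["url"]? True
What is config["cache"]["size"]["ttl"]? "0.0.0.0"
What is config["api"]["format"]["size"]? "info"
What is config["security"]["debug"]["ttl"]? 0.78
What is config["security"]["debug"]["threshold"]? True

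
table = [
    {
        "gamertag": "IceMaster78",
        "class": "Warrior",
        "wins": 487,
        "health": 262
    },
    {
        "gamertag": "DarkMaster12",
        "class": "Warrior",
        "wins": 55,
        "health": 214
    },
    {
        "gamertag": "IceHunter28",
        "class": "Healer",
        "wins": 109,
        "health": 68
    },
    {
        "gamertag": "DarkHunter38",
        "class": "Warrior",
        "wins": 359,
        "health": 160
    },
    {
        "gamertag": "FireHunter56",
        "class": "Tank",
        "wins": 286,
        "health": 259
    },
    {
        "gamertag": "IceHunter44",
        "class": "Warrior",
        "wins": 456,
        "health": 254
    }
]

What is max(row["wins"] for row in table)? 487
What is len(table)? 6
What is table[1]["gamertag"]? "DarkMaster12"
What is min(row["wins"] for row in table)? 55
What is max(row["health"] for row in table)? 262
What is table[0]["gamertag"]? "IceMaster78"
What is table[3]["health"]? 160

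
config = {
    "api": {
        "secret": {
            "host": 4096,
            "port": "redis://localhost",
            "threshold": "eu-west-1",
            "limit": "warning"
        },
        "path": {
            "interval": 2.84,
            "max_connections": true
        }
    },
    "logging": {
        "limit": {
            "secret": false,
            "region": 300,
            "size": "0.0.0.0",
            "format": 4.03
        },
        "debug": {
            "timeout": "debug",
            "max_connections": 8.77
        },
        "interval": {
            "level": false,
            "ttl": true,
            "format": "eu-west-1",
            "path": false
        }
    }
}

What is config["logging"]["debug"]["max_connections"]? 8.77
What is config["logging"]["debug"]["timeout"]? "debug"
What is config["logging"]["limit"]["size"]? "0.0.0.0"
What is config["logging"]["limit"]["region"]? 300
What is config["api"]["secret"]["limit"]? "warning"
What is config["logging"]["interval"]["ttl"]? True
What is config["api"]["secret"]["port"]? "redis://localhost"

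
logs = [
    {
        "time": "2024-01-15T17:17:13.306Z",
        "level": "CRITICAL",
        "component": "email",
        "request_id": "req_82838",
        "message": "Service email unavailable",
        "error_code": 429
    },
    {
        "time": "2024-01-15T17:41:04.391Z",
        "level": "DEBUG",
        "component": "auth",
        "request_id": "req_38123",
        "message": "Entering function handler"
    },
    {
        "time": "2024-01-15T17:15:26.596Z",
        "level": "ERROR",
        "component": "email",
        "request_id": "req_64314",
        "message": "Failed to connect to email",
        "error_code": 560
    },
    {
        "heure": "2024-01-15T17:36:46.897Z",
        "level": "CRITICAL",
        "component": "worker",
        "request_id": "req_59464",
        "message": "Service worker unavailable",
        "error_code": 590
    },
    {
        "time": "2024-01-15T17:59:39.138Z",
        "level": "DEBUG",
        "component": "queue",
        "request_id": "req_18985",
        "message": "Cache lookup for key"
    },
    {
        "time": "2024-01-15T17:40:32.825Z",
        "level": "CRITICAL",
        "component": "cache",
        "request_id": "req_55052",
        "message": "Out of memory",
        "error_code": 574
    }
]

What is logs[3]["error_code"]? 590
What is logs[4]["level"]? "DEBUG"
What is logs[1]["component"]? "auth"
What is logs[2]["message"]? "Failed to connect to email"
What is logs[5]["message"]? "Out of memory"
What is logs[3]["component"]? "worker"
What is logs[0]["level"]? "CRITICAL"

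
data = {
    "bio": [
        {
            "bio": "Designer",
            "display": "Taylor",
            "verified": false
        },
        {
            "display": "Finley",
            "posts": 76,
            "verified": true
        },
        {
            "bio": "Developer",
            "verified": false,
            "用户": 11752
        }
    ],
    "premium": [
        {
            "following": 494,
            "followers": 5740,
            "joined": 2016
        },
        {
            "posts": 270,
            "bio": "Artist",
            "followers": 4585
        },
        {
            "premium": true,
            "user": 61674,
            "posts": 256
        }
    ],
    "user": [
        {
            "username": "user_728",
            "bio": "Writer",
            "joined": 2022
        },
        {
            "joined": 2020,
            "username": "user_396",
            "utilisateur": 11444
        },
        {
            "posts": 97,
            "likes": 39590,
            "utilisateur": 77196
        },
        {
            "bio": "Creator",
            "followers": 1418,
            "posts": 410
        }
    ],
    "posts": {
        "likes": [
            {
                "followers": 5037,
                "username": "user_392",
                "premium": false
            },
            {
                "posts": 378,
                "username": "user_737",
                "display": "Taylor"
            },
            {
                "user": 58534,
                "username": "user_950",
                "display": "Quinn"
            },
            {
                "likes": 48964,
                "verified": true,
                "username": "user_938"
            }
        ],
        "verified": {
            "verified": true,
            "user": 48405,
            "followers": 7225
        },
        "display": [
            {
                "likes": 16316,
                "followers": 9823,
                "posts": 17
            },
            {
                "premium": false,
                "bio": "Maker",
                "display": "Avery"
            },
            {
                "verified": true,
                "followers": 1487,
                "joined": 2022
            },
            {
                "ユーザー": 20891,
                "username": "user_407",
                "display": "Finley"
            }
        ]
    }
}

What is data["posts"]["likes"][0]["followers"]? 5037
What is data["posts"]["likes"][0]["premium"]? False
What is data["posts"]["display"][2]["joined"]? 2022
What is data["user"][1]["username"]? "user_396"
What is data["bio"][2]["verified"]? False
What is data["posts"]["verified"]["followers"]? 7225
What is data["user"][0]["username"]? "user_728"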